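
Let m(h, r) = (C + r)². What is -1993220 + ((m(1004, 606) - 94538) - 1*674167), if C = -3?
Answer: -2398316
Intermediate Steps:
m(h, r) = (-3 + r)²
-1993220 + ((m(1004, 606) - 94538) - 1*674167) = -1993220 + (((-3 + 606)² - 94538) - 1*674167) = -1993220 + ((603² - 94538) - 674167) = -1993220 + ((363609 - 94538) - 674167) = -1993220 + (269071 - 674167) = -1993220 - 405096 = -2398316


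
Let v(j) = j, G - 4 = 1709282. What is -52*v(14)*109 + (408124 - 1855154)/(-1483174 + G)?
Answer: -8971943227/113056 ≈ -79358.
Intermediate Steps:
G = 1709286 (G = 4 + 1709282 = 1709286)
-52*v(14)*109 + (408124 - 1855154)/(-1483174 + G) = -52*14*109 + (408124 - 1855154)/(-1483174 + 1709286) = -728*109 - 1447030/226112 = -79352 - 1447030*1/226112 = -79352 - 723515/113056 = -8971943227/113056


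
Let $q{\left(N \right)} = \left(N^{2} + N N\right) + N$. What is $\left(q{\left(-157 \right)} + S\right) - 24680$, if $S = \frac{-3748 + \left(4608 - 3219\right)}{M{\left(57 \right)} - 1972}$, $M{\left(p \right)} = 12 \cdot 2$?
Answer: $\frac{47652387}{1948} \approx 24462.0$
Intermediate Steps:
$M{\left(p \right)} = 24$
$q{\left(N \right)} = N + 2 N^{2}$ ($q{\left(N \right)} = \left(N^{2} + N^{2}\right) + N = 2 N^{2} + N = N + 2 N^{2}$)
$S = \frac{2359}{1948}$ ($S = \frac{-3748 + \left(4608 - 3219\right)}{24 - 1972} = \frac{-3748 + 1389}{-1948} = \left(-2359\right) \left(- \frac{1}{1948}\right) = \frac{2359}{1948} \approx 1.211$)
$\left(q{\left(-157 \right)} + S\right) - 24680 = \left(- 157 \left(1 + 2 \left(-157\right)\right) + \frac{2359}{1948}\right) - 24680 = \left(- 157 \left(1 - 314\right) + \frac{2359}{1948}\right) - 24680 = \left(\left(-157\right) \left(-313\right) + \frac{2359}{1948}\right) - 24680 = \left(49141 + \frac{2359}{1948}\right) - 24680 = \frac{95729027}{1948} - 24680 = \frac{47652387}{1948}$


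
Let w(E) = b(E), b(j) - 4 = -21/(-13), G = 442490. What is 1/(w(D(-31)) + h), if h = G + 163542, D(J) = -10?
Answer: 13/7878489 ≈ 1.6501e-6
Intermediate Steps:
b(j) = 73/13 (b(j) = 4 - 21/(-13) = 4 - 21*(-1/13) = 4 + 21/13 = 73/13)
w(E) = 73/13
h = 606032 (h = 442490 + 163542 = 606032)
1/(w(D(-31)) + h) = 1/(73/13 + 606032) = 1/(7878489/13) = 13/7878489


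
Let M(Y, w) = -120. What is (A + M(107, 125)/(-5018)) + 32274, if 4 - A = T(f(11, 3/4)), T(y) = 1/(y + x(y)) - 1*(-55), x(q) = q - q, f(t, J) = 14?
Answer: 1131863429/35126 ≈ 32223.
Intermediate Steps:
x(q) = 0
T(y) = 55 + 1/y (T(y) = 1/(y + 0) - 1*(-55) = 1/y + 55 = 55 + 1/y)
A = -715/14 (A = 4 - (55 + 1/14) = 4 - 1*771/14 = 4 - 771/14 = -715/14 ≈ -51.071)
(A + M(107, 125)/(-5018)) + 32274 = (-715/14 - 120/(-5018)) + 32274 = (-715/14 - 120*(-1/5018)) + 32274 = (-715/14 + 60/2509) + 32274 = -1793095/35126 + 32274 = 1131863429/35126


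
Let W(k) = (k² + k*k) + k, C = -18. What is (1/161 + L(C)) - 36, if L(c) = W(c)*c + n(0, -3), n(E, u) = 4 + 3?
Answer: -1830408/161 ≈ -11369.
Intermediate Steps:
n(E, u) = 7
W(k) = k + 2*k² (W(k) = (k² + k²) + k = 2*k² + k = k + 2*k²)
L(c) = 7 + c²*(1 + 2*c) (L(c) = (c*(1 + 2*c))*c + 7 = c²*(1 + 2*c) + 7 = 7 + c²*(1 + 2*c))
(1/161 + L(C)) - 36 = (1/161 + (7 + (-18)²*(1 + 2*(-18)))) - 36 = (1/161 + (7 + 324*(1 - 36))) - 36 = (1/161 + (7 + 324*(-35))) - 36 = (1/161 + (7 - 11340)) - 36 = (1/161 - 11333) - 36 = -1824612/161 - 36 = -1830408/161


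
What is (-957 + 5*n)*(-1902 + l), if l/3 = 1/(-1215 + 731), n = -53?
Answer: 562468881/242 ≈ 2.3243e+6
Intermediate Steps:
l = -3/484 (l = 3/(-1215 + 731) = 3/(-484) = 3*(-1/484) = -3/484 ≈ -0.0061983)
(-957 + 5*n)*(-1902 + l) = (-957 + 5*(-53))*(-1902 - 3/484) = (-957 - 265)*(-920571/484) = -1222*(-920571/484) = 562468881/242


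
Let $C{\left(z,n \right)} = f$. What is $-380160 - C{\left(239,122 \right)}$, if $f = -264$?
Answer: $-379896$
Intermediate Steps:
$C{\left(z,n \right)} = -264$
$-380160 - C{\left(239,122 \right)} = -380160 - -264 = -380160 + 264 = -379896$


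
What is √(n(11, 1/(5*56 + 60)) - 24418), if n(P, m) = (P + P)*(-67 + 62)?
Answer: 4*I*√1533 ≈ 156.61*I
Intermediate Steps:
n(P, m) = -10*P (n(P, m) = (2*P)*(-5) = -10*P)
√(n(11, 1/(5*56 + 60)) - 24418) = √(-10*11 - 24418) = √(-110 - 24418) = √(-24528) = 4*I*√1533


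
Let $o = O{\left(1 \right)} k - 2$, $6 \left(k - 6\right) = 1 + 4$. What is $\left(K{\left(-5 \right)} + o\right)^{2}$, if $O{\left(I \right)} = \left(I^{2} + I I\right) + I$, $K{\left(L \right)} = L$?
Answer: $\frac{729}{4} \approx 182.25$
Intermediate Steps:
$k = \frac{41}{6}$ ($k = 6 + \frac{1 + 4}{6} = 6 + \frac{1}{6} \cdot 5 = 6 + \frac{5}{6} = \frac{41}{6} \approx 6.8333$)
$O{\left(I \right)} = I + 2 I^{2}$ ($O{\left(I \right)} = \left(I^{2} + I^{2}\right) + I = 2 I^{2} + I = I + 2 I^{2}$)
$o = \frac{37}{2}$ ($o = 1 \left(1 + 2 \cdot 1\right) \frac{41}{6} - 2 = 1 \left(1 + 2\right) \frac{41}{6} - 2 = 1 \cdot 3 \cdot \frac{41}{6} - 2 = 3 \cdot \frac{41}{6} - 2 = \frac{41}{2} - 2 = \frac{37}{2} \approx 18.5$)
$\left(K{\left(-5 \right)} + o\right)^{2} = \left(-5 + \frac{37}{2}\right)^{2} = \left(\frac{27}{2}\right)^{2} = \frac{729}{4}$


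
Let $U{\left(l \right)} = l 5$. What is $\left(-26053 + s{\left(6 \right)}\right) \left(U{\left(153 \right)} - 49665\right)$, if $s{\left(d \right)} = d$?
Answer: $1273698300$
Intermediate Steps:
$U{\left(l \right)} = 5 l$
$\left(-26053 + s{\left(6 \right)}\right) \left(U{\left(153 \right)} - 49665\right) = \left(-26053 + 6\right) \left(5 \cdot 153 - 49665\right) = - 26047 \left(765 - 49665\right) = \left(-26047\right) \left(-48900\right) = 1273698300$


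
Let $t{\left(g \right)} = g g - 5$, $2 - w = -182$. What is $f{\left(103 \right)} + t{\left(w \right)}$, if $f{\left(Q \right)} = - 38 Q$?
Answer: $29937$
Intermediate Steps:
$w = 184$ ($w = 2 - -182 = 2 + 182 = 184$)
$t{\left(g \right)} = -5 + g^{2}$ ($t{\left(g \right)} = g^{2} - 5 = -5 + g^{2}$)
$f{\left(103 \right)} + t{\left(w \right)} = \left(-38\right) 103 - \left(5 - 184^{2}\right) = -3914 + \left(-5 + 33856\right) = -3914 + 33851 = 29937$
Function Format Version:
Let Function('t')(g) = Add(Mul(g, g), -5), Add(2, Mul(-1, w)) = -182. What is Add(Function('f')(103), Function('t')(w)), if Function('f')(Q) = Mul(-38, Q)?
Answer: 29937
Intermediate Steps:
w = 184 (w = Add(2, Mul(-1, -182)) = Add(2, 182) = 184)
Function('t')(g) = Add(-5, Pow(g, 2)) (Function('t')(g) = Add(Pow(g, 2), -5) = Add(-5, Pow(g, 2)))
Add(Function('f')(103), Function('t')(w)) = Add(Mul(-38, 103), Add(-5, Pow(184, 2))) = Add(-3914, Add(-5, 33856)) = Add(-3914, 33851) = 29937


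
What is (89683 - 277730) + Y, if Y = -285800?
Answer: -473847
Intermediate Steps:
(89683 - 277730) + Y = (89683 - 277730) - 285800 = -188047 - 285800 = -473847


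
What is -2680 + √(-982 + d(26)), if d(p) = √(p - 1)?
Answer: -2680 + I*√977 ≈ -2680.0 + 31.257*I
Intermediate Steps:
d(p) = √(-1 + p)
-2680 + √(-982 + d(26)) = -2680 + √(-982 + √(-1 + 26)) = -2680 + √(-982 + √25) = -2680 + √(-982 + 5) = -2680 + √(-977) = -2680 + I*√977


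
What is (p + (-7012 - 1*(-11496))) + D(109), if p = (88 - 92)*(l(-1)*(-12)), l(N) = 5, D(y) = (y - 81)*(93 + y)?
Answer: 10380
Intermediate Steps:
D(y) = (-81 + y)*(93 + y)
p = 240 (p = (88 - 92)*(5*(-12)) = -4*(-60) = 240)
(p + (-7012 - 1*(-11496))) + D(109) = (240 + (-7012 - 1*(-11496))) + (-7533 + 109² + 12*109) = (240 + (-7012 + 11496)) + (-7533 + 11881 + 1308) = (240 + 4484) + 5656 = 4724 + 5656 = 10380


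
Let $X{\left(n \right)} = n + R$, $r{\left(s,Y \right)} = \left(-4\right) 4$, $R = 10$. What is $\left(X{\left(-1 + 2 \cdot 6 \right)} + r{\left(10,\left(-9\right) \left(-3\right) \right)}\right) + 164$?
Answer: $169$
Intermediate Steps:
$r{\left(s,Y \right)} = -16$
$X{\left(n \right)} = 10 + n$ ($X{\left(n \right)} = n + 10 = 10 + n$)
$\left(X{\left(-1 + 2 \cdot 6 \right)} + r{\left(10,\left(-9\right) \left(-3\right) \right)}\right) + 164 = \left(\left(10 + \left(-1 + 2 \cdot 6\right)\right) - 16\right) + 164 = \left(\left(10 + \left(-1 + 12\right)\right) - 16\right) + 164 = \left(\left(10 + 11\right) - 16\right) + 164 = \left(21 - 16\right) + 164 = 5 + 164 = 169$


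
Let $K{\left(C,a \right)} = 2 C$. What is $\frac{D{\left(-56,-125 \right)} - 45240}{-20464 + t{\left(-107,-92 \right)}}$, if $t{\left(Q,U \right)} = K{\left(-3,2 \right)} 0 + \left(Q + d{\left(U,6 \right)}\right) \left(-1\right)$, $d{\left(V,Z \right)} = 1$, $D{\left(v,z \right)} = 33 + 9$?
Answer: $\frac{837}{377} \approx 2.2202$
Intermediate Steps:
$D{\left(v,z \right)} = 42$
$t{\left(Q,U \right)} = -1 - Q$ ($t{\left(Q,U \right)} = 2 \left(-3\right) 0 + \left(Q + 1\right) \left(-1\right) = \left(-6\right) 0 + \left(1 + Q\right) \left(-1\right) = 0 - \left(1 + Q\right) = -1 - Q$)
$\frac{D{\left(-56,-125 \right)} - 45240}{-20464 + t{\left(-107,-92 \right)}} = \frac{42 - 45240}{-20464 - -106} = - \frac{45198}{-20464 + \left(-1 + 107\right)} = - \frac{45198}{-20464 + 106} = - \frac{45198}{-20358} = \left(-45198\right) \left(- \frac{1}{20358}\right) = \frac{837}{377}$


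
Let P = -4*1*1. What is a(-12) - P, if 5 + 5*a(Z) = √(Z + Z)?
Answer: 3 + 2*I*√6/5 ≈ 3.0 + 0.9798*I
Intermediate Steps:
a(Z) = -1 + √2*√Z/5 (a(Z) = -1 + √(Z + Z)/5 = -1 + √(2*Z)/5 = -1 + (√2*√Z)/5 = -1 + √2*√Z/5)
P = -4 (P = -4*1 = -4)
a(-12) - P = (-1 + √2*√(-12)/5) - 1*(-4) = (-1 + √2*(2*I*√3)/5) + 4 = (-1 + 2*I*√6/5) + 4 = 3 + 2*I*√6/5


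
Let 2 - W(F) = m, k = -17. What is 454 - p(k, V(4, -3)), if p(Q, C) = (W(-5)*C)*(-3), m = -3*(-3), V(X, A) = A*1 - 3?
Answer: 580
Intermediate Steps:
V(X, A) = -3 + A (V(X, A) = A - 3 = -3 + A)
m = 9
W(F) = -7 (W(F) = 2 - 1*9 = 2 - 9 = -7)
p(Q, C) = 21*C (p(Q, C) = -7*C*(-3) = 21*C)
454 - p(k, V(4, -3)) = 454 - 21*(-3 - 3) = 454 - 21*(-6) = 454 - 1*(-126) = 454 + 126 = 580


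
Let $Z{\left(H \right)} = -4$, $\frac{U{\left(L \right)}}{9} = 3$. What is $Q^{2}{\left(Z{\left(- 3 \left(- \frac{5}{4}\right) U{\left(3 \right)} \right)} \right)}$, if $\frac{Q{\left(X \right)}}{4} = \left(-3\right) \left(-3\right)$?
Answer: $1296$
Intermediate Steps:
$U{\left(L \right)} = 27$ ($U{\left(L \right)} = 9 \cdot 3 = 27$)
$Q{\left(X \right)} = 36$ ($Q{\left(X \right)} = 4 \left(\left(-3\right) \left(-3\right)\right) = 4 \cdot 9 = 36$)
$Q^{2}{\left(Z{\left(- 3 \left(- \frac{5}{4}\right) U{\left(3 \right)} \right)} \right)} = 36^{2} = 1296$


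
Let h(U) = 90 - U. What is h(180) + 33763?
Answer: 33673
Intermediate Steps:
h(180) + 33763 = (90 - 1*180) + 33763 = (90 - 180) + 33763 = -90 + 33763 = 33673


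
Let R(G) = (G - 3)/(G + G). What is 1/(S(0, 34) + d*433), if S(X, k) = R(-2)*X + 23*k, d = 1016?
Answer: 1/440710 ≈ 2.2691e-6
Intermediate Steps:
R(G) = (-3 + G)/(2*G) (R(G) = (-3 + G)/((2*G)) = (-3 + G)*(1/(2*G)) = (-3 + G)/(2*G))
S(X, k) = 23*k + 5*X/4 (S(X, k) = ((½)*(-3 - 2)/(-2))*X + 23*k = ((½)*(-½)*(-5))*X + 23*k = 5*X/4 + 23*k = 23*k + 5*X/4)
1/(S(0, 34) + d*433) = 1/((23*34 + (5/4)*0) + 1016*433) = 1/((782 + 0) + 439928) = 1/(782 + 439928) = 1/440710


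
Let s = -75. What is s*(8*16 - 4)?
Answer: -9300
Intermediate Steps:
s*(8*16 - 4) = -75*(8*16 - 4) = -75*(128 - 4) = -75*124 = -9300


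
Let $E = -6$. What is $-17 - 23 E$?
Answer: $121$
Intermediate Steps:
$-17 - 23 E = -17 - -138 = -17 + 138 = 121$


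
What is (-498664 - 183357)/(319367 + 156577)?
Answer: -682021/475944 ≈ -1.4330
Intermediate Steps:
(-498664 - 183357)/(319367 + 156577) = -682021/475944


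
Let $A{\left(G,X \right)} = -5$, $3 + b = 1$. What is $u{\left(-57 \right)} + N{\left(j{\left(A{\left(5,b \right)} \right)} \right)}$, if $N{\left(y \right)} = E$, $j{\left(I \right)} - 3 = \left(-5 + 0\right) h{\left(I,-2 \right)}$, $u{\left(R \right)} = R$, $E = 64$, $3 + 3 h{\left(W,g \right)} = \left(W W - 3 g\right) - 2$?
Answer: $7$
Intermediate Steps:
$b = -2$ ($b = -3 + 1 = -2$)
$h{\left(W,g \right)} = - \frac{5}{3} - g + \frac{W^{2}}{3}$ ($h{\left(W,g \right)} = -1 + \frac{\left(W W - 3 g\right) - 2}{3} = -1 + \frac{\left(W^{2} - 3 g\right) - 2}{3} = -1 + \frac{-2 + W^{2} - 3 g}{3} = -1 - \left(\frac{2}{3} + g - \frac{W^{2}}{3}\right) = - \frac{5}{3} - g + \frac{W^{2}}{3}$)
$j{\left(I \right)} = \frac{4}{3} - \frac{5 I^{2}}{3}$ ($j{\left(I \right)} = 3 + \left(-5 + 0\right) \left(- \frac{5}{3} - -2 + \frac{I^{2}}{3}\right) = 3 - 5 \left(- \frac{5}{3} + 2 + \frac{I^{2}}{3}\right) = 3 - 5 \left(\frac{1}{3} + \frac{I^{2}}{3}\right) = 3 - \left(\frac{5}{3} + \frac{5 I^{2}}{3}\right) = \frac{4}{3} - \frac{5 I^{2}}{3}$)
$N{\left(y \right)} = 64$
$u{\left(-57 \right)} + N{\left(j{\left(A{\left(5,b \right)} \right)} \right)} = -57 + 64 = 7$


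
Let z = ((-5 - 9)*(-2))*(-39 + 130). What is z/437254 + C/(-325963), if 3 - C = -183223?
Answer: -39642873840/71264312801 ≈ -0.55628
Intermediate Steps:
C = 183226 (C = 3 - 1*(-183223) = 3 + 183223 = 183226)
z = 2548 (z = -14*(-2)*91 = 28*91 = 2548)
z/437254 + C/(-325963) = 2548/437254 + 183226/(-325963) = 2548*(1/437254) + 183226*(-1/325963) = 1274/218627 - 183226/325963 = -39642873840/71264312801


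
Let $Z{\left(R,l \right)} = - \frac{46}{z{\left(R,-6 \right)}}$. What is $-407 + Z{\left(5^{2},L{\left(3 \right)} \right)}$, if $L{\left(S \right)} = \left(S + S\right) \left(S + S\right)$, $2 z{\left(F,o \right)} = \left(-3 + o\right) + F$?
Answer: $- \frac{1651}{4} \approx -412.75$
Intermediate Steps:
$z{\left(F,o \right)} = - \frac{3}{2} + \frac{F}{2} + \frac{o}{2}$ ($z{\left(F,o \right)} = \frac{\left(-3 + o\right) + F}{2} = \frac{-3 + F + o}{2} = - \frac{3}{2} + \frac{F}{2} + \frac{o}{2}$)
$L{\left(S \right)} = 4 S^{2}$ ($L{\left(S \right)} = 2 S 2 S = 4 S^{2}$)
$Z{\left(R,l \right)} = - \frac{46}{- \frac{9}{2} + \frac{R}{2}}$ ($Z{\left(R,l \right)} = - \frac{46}{- \frac{3}{2} + \frac{R}{2} + \frac{1}{2} \left(-6\right)} = - \frac{46}{- \frac{3}{2} + \frac{R}{2} - 3} = - \frac{46}{- \frac{9}{2} + \frac{R}{2}}$)
$-407 + Z{\left(5^{2},L{\left(3 \right)} \right)} = -407 - \frac{92}{-9 + 5^{2}} = -407 - \frac{92}{-9 + 25} = -407 - \frac{92}{16} = -407 - \frac{23}{4} = - \frac{1651}{4}$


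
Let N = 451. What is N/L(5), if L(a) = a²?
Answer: 451/25 ≈ 18.040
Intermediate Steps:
N/L(5) = 451/(5²) = 451/25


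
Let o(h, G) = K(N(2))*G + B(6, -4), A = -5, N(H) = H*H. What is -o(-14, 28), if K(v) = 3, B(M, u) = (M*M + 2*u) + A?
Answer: -107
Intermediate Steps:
N(H) = H²
B(M, u) = -5 + M² + 2*u (B(M, u) = (M*M + 2*u) - 5 = (M² + 2*u) - 5 = -5 + M² + 2*u)
o(h, G) = 23 + 3*G (o(h, G) = 3*G + (-5 + 6² + 2*(-4)) = 3*G + (-5 + 36 - 8) = 3*G + 23 = 23 + 3*G)
-o(-14, 28) = -(23 + 3*28) = -(23 + 84) = -1*107 = -107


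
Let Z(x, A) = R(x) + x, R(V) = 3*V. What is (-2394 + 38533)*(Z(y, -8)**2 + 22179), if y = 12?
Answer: 884791137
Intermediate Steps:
Z(x, A) = 4*x (Z(x, A) = 3*x + x = 4*x)
(-2394 + 38533)*(Z(y, -8)**2 + 22179) = (-2394 + 38533)*((4*12)**2 + 22179) = 36139*(48**2 + 22179) = 36139*(2304 + 22179) = 36139*24483 = 884791137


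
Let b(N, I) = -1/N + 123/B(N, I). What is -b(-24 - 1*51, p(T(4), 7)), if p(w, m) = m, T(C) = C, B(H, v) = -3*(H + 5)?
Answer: -629/1050 ≈ -0.59905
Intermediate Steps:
B(H, v) = -15 - 3*H (B(H, v) = -3*(5 + H) = -15 - 3*H)
b(N, I) = -1/N + 123/(-15 - 3*N)
-b(-24 - 1*51, p(T(4), 7)) = -(-5 - 42*(-24 - 1*51))/((-24 - 1*51)*(5 + (-24 - 1*51))) = -(-5 - 42*(-24 - 51))/((-24 - 51)*(5 + (-24 - 51))) = -(-5 - 42*(-75))/((-75)*(5 - 75)) = -(-1)*(-5 + 3150)/(75*(-70)) = -(-1)*(-1)*3145/(75*70) = -1*629/1050 = -629/1050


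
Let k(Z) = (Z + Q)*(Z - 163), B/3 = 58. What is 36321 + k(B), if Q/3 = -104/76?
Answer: 725607/19 ≈ 38190.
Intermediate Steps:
Q = -78/19 (Q = 3*(-104/76) = 3*(-104*1/76) = 3*(-26/19) = -78/19 ≈ -4.1053)
B = 174 (B = 3*58 = 174)
k(Z) = (-163 + Z)*(-78/19 + Z) (k(Z) = (Z - 78/19)*(Z - 163) = (-78/19 + Z)*(-163 + Z) = (-163 + Z)*(-78/19 + Z))
36321 + k(B) = 36321 + (12714/19 + 174**2 - 3175/19*174) = 36321 + (12714/19 + 30276 - 552450/19) = 36321 + 35508/19 = 725607/19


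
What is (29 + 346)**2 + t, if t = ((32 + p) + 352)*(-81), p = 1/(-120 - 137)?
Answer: 28146978/257 ≈ 1.0952e+5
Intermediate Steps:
p = -1/257 (p = 1/(-257) = -1/257 ≈ -0.0038911)
t = -7993647/257 (t = ((32 - 1/257) + 352)*(-81) = (8223/257 + 352)*(-81) = (98687/257)*(-81) = -7993647/257 ≈ -31104.)
(29 + 346)**2 + t = (29 + 346)**2 - 7993647/257 = 375**2 - 7993647/257 = 140625 - 7993647/257 = 28146978/257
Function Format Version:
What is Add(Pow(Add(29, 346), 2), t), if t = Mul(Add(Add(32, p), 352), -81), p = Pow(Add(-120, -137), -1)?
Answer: Rational(28146978, 257) ≈ 1.0952e+5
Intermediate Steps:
p = Rational(-1, 257) (p = Pow(-257, -1) = Rational(-1, 257) ≈ -0.0038911)
t = Rational(-7993647, 257) (t = Mul(Add(Add(32, Rational(-1, 257)), 352), -81) = Mul(Add(Rational(8223, 257), 352), -81) = Mul(Rational(98687, 257), -81) = Rational(-7993647, 257) ≈ -31104.)
Add(Pow(Add(29, 346), 2), t) = Add(Pow(Add(29, 346), 2), Rational(-7993647, 257)) = Add(Pow(375, 2), Rational(-7993647, 257)) = Add(140625, Rational(-7993647, 257)) = Rational(28146978, 257)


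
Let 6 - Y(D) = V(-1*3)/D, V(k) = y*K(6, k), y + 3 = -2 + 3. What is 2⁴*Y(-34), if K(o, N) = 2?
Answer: 1600/17 ≈ 94.118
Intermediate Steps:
y = -2 (y = -3 + (-2 + 3) = -3 + 1 = -2)
V(k) = -4 (V(k) = -2*2 = -4)
Y(D) = 6 + 4/D (Y(D) = 6 - (-4)/D = 6 + 4/D)
2⁴*Y(-34) = 2⁴*(6 + 4/(-34)) = 16*(6 + 4*(-1/34)) = 16*(6 - 2/17) = 16*(100/17) = 1600/17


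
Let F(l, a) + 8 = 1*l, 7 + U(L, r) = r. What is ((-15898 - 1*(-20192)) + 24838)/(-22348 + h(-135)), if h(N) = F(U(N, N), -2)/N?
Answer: -131094/100561 ≈ -1.3036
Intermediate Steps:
U(L, r) = -7 + r
F(l, a) = -8 + l (F(l, a) = -8 + 1*l = -8 + l)
h(N) = (-15 + N)/N (h(N) = (-8 + (-7 + N))/N = (-15 + N)/N)
((-15898 - 1*(-20192)) + 24838)/(-22348 + h(-135)) = ((-15898 - 1*(-20192)) + 24838)/(-22348 + (-15 - 135)/(-135)) = ((-15898 + 20192) + 24838)/(-22348 - 1/135*(-150)) = (4294 + 24838)/(-22348 + 10/9) = 29132/(-201122/9) = 29132*(-9/201122) = -131094/100561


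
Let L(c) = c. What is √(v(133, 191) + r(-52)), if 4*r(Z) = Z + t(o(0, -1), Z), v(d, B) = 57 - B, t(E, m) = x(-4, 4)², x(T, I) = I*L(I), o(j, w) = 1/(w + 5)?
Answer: I*√83 ≈ 9.1104*I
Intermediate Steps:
o(j, w) = 1/(5 + w)
x(T, I) = I² (x(T, I) = I*I = I²)
t(E, m) = 256 (t(E, m) = (4²)² = 16² = 256)
r(Z) = 64 + Z/4 (r(Z) = (Z + 256)/4 = (256 + Z)/4 = 64 + Z/4)
√(v(133, 191) + r(-52)) = √((57 - 1*191) + (64 + (¼)*(-52))) = √((57 - 191) + (64 - 13)) = √(-134 + 51) = √(-83) = I*√83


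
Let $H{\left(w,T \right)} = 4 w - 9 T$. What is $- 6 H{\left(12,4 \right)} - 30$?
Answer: $-102$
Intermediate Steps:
$H{\left(w,T \right)} = - 9 T + 4 w$
$- 6 H{\left(12,4 \right)} - 30 = - 6 \left(\left(-9\right) 4 + 4 \cdot 12\right) - 30 = - 6 \left(-36 + 48\right) - 30 = \left(-6\right) 12 - 30 = -72 - 30 = -102$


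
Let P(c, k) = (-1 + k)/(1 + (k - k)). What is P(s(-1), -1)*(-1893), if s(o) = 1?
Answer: 3786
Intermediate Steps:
P(c, k) = -1 + k (P(c, k) = (-1 + k)/(1 + 0) = (-1 + k)/1 = (-1 + k)*1 = -1 + k)
P(s(-1), -1)*(-1893) = (-1 - 1)*(-1893) = -2*(-1893) = 3786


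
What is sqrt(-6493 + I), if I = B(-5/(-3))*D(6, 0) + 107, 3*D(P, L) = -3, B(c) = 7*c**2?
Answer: I*sqrt(57649)/3 ≈ 80.034*I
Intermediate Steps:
D(P, L) = -1 (D(P, L) = (1/3)*(-3) = -1)
I = 788/9 (I = (7*(-5/(-3))**2)*(-1) + 107 = (7*(-5*(-1/3))**2)*(-1) + 107 = (7*(5/3)**2)*(-1) + 107 = (7*(25/9))*(-1) + 107 = (175/9)*(-1) + 107 = -175/9 + 107 = 788/9 ≈ 87.556)
sqrt(-6493 + I) = sqrt(-6493 + 788/9) = sqrt(-57649/9) = I*sqrt(57649)/3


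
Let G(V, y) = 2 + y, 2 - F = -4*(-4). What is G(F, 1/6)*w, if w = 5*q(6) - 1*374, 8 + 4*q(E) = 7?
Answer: -19513/24 ≈ -813.04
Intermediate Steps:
q(E) = -¼ (q(E) = -2 + (¼)*7 = -2 + 7/4 = -¼)
F = -14 (F = 2 - (-4)*(-4) = 2 - 1*16 = 2 - 16 = -14)
w = -1501/4 (w = 5*(-¼) - 1*374 = -5/4 - 374 = -1501/4 ≈ -375.25)
G(F, 1/6)*w = (2 + 1/6)*(-1501/4) = (2 + 1*(⅙))*(-1501/4) = (2 + ⅙)*(-1501/4) = (13/6)*(-1501/4) = -19513/24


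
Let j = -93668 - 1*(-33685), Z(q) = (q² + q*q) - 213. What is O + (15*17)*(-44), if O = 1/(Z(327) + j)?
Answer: -1724087639/153662 ≈ -11220.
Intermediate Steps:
Z(q) = -213 + 2*q² (Z(q) = (q² + q²) - 213 = 2*q² - 213 = -213 + 2*q²)
j = -59983 (j = -93668 + 33685 = -59983)
O = 1/153662 (O = 1/((-213 + 2*327²) - 59983) = 1/((-213 + 2*106929) - 59983) = 1/((-213 + 213858) - 59983) = 1/(213645 - 59983) = 1/153662 ≈ 6.5078e-6)
O + (15*17)*(-44) = 1/153662 + (15*17)*(-44) = 1/153662 + 255*(-44) = 1/153662 - 11220 = -1724087639/153662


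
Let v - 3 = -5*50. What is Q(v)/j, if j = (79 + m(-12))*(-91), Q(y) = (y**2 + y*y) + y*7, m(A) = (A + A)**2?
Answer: -9253/4585 ≈ -2.0181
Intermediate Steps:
m(A) = 4*A**2 (m(A) = (2*A)**2 = 4*A**2)
v = -247 (v = 3 - 5*50 = 3 - 250 = -247)
Q(y) = 2*y**2 + 7*y (Q(y) = (y**2 + y**2) + 7*y = 2*y**2 + 7*y)
j = -59605 (j = (79 + 4*(-12)**2)*(-91) = (79 + 4*144)*(-91) = (79 + 576)*(-91) = 655*(-91) = -59605)
Q(v)/j = -247*(7 + 2*(-247))/(-59605) = -247*(7 - 494)*(-1/59605) = -247*(-487)*(-1/59605) = 120289*(-1/59605) = -9253/4585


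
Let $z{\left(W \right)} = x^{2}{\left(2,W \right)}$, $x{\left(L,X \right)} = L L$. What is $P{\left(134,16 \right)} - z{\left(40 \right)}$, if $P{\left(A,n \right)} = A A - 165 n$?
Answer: $15300$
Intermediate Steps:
$x{\left(L,X \right)} = L^{2}$
$P{\left(A,n \right)} = A^{2} - 165 n$
$z{\left(W \right)} = 16$ ($z{\left(W \right)} = \left(2^{2}\right)^{2} = 4^{2} = 16$)
$P{\left(134,16 \right)} - z{\left(40 \right)} = \left(134^{2} - 2640\right) - 16 = \left(17956 - 2640\right) - 16 = 15316 - 16 = 15300$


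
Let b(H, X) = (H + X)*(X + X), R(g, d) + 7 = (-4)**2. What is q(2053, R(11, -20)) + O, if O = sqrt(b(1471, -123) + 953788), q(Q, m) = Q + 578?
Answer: 2631 + 2*sqrt(155545) ≈ 3419.8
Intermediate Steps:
R(g, d) = 9 (R(g, d) = -7 + (-4)**2 = -7 + 16 = 9)
b(H, X) = 2*X*(H + X) (b(H, X) = (H + X)*(2*X) = 2*X*(H + X))
q(Q, m) = 578 + Q
O = 2*sqrt(155545) (O = sqrt(2*(-123)*(1471 - 123) + 953788) = sqrt(2*(-123)*1348 + 953788) = sqrt(-331608 + 953788) = sqrt(622180) = 2*sqrt(155545) ≈ 788.78)
q(2053, R(11, -20)) + O = (578 + 2053) + 2*sqrt(155545) = 2631 + 2*sqrt(155545)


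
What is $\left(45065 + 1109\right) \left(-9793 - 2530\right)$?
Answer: $-569002202$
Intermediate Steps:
$\left(45065 + 1109\right) \left(-9793 - 2530\right) = 46174 \left(-12323\right) = -569002202$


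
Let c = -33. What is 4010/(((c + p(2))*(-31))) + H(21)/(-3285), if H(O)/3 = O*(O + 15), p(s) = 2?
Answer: 1221478/350765 ≈ 3.4823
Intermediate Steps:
H(O) = 3*O*(15 + O) (H(O) = 3*(O*(O + 15)) = 3*(O*(15 + O)) = 3*O*(15 + O))
4010/(((c + p(2))*(-31))) + H(21)/(-3285) = 4010/(((-33 + 2)*(-31))) + (3*21*(15 + 21))/(-3285) = 4010/((-31*(-31))) + (3*21*36)*(-1/3285) = 4010/961 + 2268*(-1/3285) = 4010*(1/961) - 252/365 = 4010/961 - 252/365 = 1221478/350765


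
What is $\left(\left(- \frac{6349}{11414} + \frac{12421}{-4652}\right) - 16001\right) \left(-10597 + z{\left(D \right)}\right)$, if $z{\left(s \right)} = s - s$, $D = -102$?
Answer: $\frac{4502618963398845}{26548964} \approx 1.696 \cdot 10^{8}$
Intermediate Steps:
$z{\left(s \right)} = 0$
$\left(\left(- \frac{6349}{11414} + \frac{12421}{-4652}\right) - 16001\right) \left(-10597 + z{\left(D \right)}\right) = \left(\left(- \frac{6349}{11414} + \frac{12421}{-4652}\right) - 16001\right) \left(-10597 + 0\right) = \left(\left(\left(-6349\right) \frac{1}{11414} + 12421 \left(- \frac{1}{4652}\right)\right) - 16001\right) \left(-10597\right) = \left(\left(- \frac{6349}{11414} - \frac{12421}{4652}\right) - 16001\right) \left(-10597\right) = \left(- \frac{85654421}{26548964} - 16001\right) \left(-10597\right) = \left(- \frac{424895627385}{26548964}\right) \left(-10597\right) = \frac{4502618963398845}{26548964}$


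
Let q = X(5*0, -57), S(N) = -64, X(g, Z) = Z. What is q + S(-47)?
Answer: -121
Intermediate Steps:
q = -57
q + S(-47) = -57 - 64 = -121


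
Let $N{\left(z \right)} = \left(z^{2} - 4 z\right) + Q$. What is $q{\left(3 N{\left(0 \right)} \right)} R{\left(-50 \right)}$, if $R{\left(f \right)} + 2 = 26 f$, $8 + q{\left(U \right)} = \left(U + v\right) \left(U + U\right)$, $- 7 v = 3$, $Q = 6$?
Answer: $-813192$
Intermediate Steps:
$v = - \frac{3}{7}$ ($v = \left(- \frac{1}{7}\right) 3 = - \frac{3}{7} \approx -0.42857$)
$N{\left(z \right)} = 6 + z^{2} - 4 z$ ($N{\left(z \right)} = \left(z^{2} - 4 z\right) + 6 = 6 + z^{2} - 4 z$)
$q{\left(U \right)} = -8 + 2 U \left(- \frac{3}{7} + U\right)$ ($q{\left(U \right)} = -8 + \left(U - \frac{3}{7}\right) \left(U + U\right) = -8 + \left(- \frac{3}{7} + U\right) 2 U = -8 + 2 U \left(- \frac{3}{7} + U\right)$)
$R{\left(f \right)} = -2 + 26 f$
$q{\left(3 N{\left(0 \right)} \right)} R{\left(-50 \right)} = \left(-8 + 2 \left(3 \left(6 + 0^{2} - 0\right)\right)^{2} - \frac{6 \cdot 3 \left(6 + 0^{2} - 0\right)}{7}\right) \left(-2 + 26 \left(-50\right)\right) = \left(-8 + 2 \left(3 \left(6 + 0 + 0\right)\right)^{2} - \frac{6 \cdot 3 \left(6 + 0 + 0\right)}{7}\right) \left(-2 - 1300\right) = \left(-8 + 2 \left(3 \cdot 6\right)^{2} - \frac{6 \cdot 3 \cdot 6}{7}\right) \left(-1302\right) = \left(-8 + 2 \cdot 18^{2} - \frac{108}{7}\right) \left(-1302\right) = \left(-8 + 2 \cdot 324 - \frac{108}{7}\right) \left(-1302\right) = \left(-8 + 648 - \frac{108}{7}\right) \left(-1302\right) = \frac{4372}{7} \left(-1302\right) = -813192$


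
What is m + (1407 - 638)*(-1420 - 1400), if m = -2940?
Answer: -2171520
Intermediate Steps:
m + (1407 - 638)*(-1420 - 1400) = -2940 + (1407 - 638)*(-1420 - 1400) = -2940 + 769*(-2820) = -2940 - 2168580 = -2171520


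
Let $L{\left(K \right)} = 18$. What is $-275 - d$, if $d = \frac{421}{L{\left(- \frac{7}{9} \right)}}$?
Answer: $- \frac{5371}{18} \approx -298.39$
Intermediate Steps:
$d = \frac{421}{18} \approx 23.389$
$-275 - d = -275 - \frac{421}{18} = - \frac{5371}{18}$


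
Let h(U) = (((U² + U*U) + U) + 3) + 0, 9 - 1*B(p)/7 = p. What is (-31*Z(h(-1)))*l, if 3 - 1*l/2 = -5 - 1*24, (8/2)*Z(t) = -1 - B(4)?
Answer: 17856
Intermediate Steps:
B(p) = 63 - 7*p
h(U) = 3 + U + 2*U² (h(U) = (((U² + U²) + U) + 3) + 0 = ((2*U² + U) + 3) + 0 = ((U + 2*U²) + 3) + 0 = (3 + U + 2*U²) + 0 = 3 + U + 2*U²)
Z(t) = -9 (Z(t) = (-1 - (63 - 7*4))/4 = (-1 - (63 - 28))/4 = (-1 - 1*35)/4 = (-1 - 35)/4 = (¼)*(-36) = -9)
l = 64 (l = 6 - 2*(-5 - 1*24) = 6 - 2*(-5 - 24) = 6 - 2*(-29) = 6 + 58 = 64)
(-31*Z(h(-1)))*l = -31*(-9)*64 = 279*64 = 17856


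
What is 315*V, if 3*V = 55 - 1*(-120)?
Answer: 18375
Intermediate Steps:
V = 175/3 (V = (55 - 1*(-120))/3 = (55 + 120)/3 = (1/3)*175 = 175/3 ≈ 58.333)
315*V = 315*(175/3) = 18375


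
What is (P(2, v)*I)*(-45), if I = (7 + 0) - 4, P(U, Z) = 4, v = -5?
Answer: -540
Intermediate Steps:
I = 3 (I = 7 - 4 = 3)
(P(2, v)*I)*(-45) = (4*3)*(-45) = 12*(-45) = -540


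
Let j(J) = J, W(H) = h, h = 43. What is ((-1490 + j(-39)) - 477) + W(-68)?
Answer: -1963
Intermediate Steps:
W(H) = 43
((-1490 + j(-39)) - 477) + W(-68) = ((-1490 - 39) - 477) + 43 = (-1529 - 477) + 43 = -2006 + 43 = -1963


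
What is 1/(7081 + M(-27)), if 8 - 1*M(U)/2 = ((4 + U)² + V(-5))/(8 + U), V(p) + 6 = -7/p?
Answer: 5/35761 ≈ 0.00013982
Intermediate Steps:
V(p) = -6 - 7/p
M(U) = 16 - 2*(-23/5 + (4 + U)²)/(8 + U) (M(U) = 16 - 2*((4 + U)² + (-6 - 7/(-5)))/(8 + U) = 16 - 2*((4 + U)² + (-6 - 7*(-⅕)))/(8 + U) = 16 - 2*((4 + U)² + (-6 + 7/5))/(8 + U) = 16 - 2*((4 + U)² - 23/5)/(8 + U) = 16 - 2*(-23/5 + (4 + U)²)/(8 + U))
1/(7081 + M(-27)) = 1/(7081 + 2*(263 - 5*(-27)²)/(5*(8 - 27))) = 1/(7081 + (⅖)*(263 - 5*729)/(-19)) = 1/(7081 + (⅖)*(-1/19)*(263 - 3645)) = 1/(7081 + (⅖)*(-1/19)*(-3382)) = 1/(7081 + 356/5) = 1/(35761/5) = 5/35761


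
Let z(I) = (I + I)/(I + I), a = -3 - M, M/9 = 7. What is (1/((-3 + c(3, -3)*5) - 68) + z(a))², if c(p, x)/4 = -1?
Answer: 8100/8281 ≈ 0.97814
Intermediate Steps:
M = 63 (M = 9*7 = 63)
c(p, x) = -4 (c(p, x) = 4*(-1) = -4)
a = -66 (a = -3 - 1*63 = -3 - 63 = -66)
z(I) = 1 (z(I) = (2*I)/((2*I)) = (2*I)*(1/(2*I)) = 1)
(1/((-3 + c(3, -3)*5) - 68) + z(a))² = (1/((-3 - 4*5) - 68) + 1)² = (1/((-3 - 20) - 68) + 1)² = (1/(-23 - 68) + 1)² = (1/(-91) + 1)² = (-1/91 + 1)² = (90/91)² = 8100/8281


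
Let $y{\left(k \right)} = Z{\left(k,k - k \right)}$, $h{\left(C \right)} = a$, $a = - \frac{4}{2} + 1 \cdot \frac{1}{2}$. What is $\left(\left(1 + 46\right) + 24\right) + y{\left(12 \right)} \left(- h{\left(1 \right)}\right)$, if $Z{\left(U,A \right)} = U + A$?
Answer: $89$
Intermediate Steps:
$a = - \frac{3}{2}$ ($a = \left(-4\right) \frac{1}{2} + 1 \cdot \frac{1}{2} = -2 + \frac{1}{2} = - \frac{3}{2} \approx -1.5$)
$h{\left(C \right)} = - \frac{3}{2}$
$Z{\left(U,A \right)} = A + U$
$y{\left(k \right)} = k$ ($y{\left(k \right)} = \left(k - k\right) + k = 0 + k = k$)
$\left(\left(1 + 46\right) + 24\right) + y{\left(12 \right)} \left(- h{\left(1 \right)}\right) = \left(\left(1 + 46\right) + 24\right) + 12 \left(\left(-1\right) \left(- \frac{3}{2}\right)\right) = \left(47 + 24\right) + 12 \cdot \frac{3}{2} = 71 + 18 = 89$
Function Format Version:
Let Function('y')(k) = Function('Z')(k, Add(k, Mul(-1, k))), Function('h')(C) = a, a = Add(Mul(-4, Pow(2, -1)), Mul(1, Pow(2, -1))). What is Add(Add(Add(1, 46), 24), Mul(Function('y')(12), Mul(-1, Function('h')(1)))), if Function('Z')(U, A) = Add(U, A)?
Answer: 89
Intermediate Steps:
a = Rational(-3, 2) (a = Add(Mul(-4, Rational(1, 2)), Mul(1, Rational(1, 2))) = Add(-2, Rational(1, 2)) = Rational(-3, 2) ≈ -1.5000)
Function('h')(C) = Rational(-3, 2)
Function('Z')(U, A) = Add(A, U)
Function('y')(k) = k (Function('y')(k) = Add(Add(k, Mul(-1, k)), k) = Add(0, k) = k)
Add(Add(Add(1, 46), 24), Mul(Function('y')(12), Mul(-1, Function('h')(1)))) = Add(Add(Add(1, 46), 24), Mul(12, Mul(-1, Rational(-3, 2)))) = Add(Add(47, 24), Mul(12, Rational(3, 2))) = Add(71, 18) = 89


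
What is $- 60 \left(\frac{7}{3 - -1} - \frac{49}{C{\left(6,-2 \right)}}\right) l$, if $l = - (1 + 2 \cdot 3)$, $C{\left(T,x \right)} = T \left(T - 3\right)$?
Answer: $- \frac{1225}{3} \approx -408.33$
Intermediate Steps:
$C{\left(T,x \right)} = T \left(-3 + T\right)$
$l = -7$ ($l = - (1 + 6) = \left(-1\right) 7 = -7$)
$- 60 \left(\frac{7}{3 - -1} - \frac{49}{C{\left(6,-2 \right)}}\right) l = - 60 \left(\frac{7}{3 - -1} - \frac{49}{6 \left(-3 + 6\right)}\right) \left(-7\right) = - 60 \left(\frac{7}{3 + 1} - \frac{49}{6 \cdot 3}\right) \left(-7\right) = - 60 \left(\frac{7}{4} - \frac{49}{18}\right) \left(-7\right) = \left(-60\right) \left(- \frac{35}{36}\right) \left(-7\right) = \frac{175}{3} \left(-7\right) = - \frac{1225}{3}$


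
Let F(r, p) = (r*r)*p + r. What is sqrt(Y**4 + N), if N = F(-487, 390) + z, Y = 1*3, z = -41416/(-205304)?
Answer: sqrt(60916574246655127)/25663 ≈ 9617.5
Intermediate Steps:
F(r, p) = r + p*r**2 (F(r, p) = r**2*p + r = p*r**2 + r = r + p*r**2)
z = 5177/25663 (z = -41416*(-1/205304) = 5177/25663 ≈ 0.20173)
Y = 3
N = 2373710045626/25663 (N = -487*(1 + 390*(-487)) + 5177/25663 = -487*(1 - 189930) + 5177/25663 = -487*(-189929) + 5177/25663 = 92495423 + 5177/25663 = 2373710045626/25663 ≈ 9.2495e+7)
sqrt(Y**4 + N) = sqrt(3**4 + 2373710045626/25663) = sqrt(81 + 2373710045626/25663) = sqrt(2373712124329/25663) = sqrt(60916574246655127)/25663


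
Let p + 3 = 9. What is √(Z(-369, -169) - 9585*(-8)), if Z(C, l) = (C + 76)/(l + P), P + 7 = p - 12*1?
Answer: √2540001646/182 ≈ 276.91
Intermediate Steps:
p = 6 (p = -3 + 9 = 6)
P = -13 (P = -7 + (6 - 12*1) = -7 + (6 - 12) = -7 - 6 = -13)
Z(C, l) = (76 + C)/(-13 + l) (Z(C, l) = (C + 76)/(l - 13) = (76 + C)/(-13 + l))
√(Z(-369, -169) - 9585*(-8)) = √((76 - 369)/(-13 - 169) - 9585*(-8)) = √(-293/(-182) + 76680) = √(-1/182*(-293) + 76680) = √(293/182 + 76680) = √(13956053/182) = √2540001646/182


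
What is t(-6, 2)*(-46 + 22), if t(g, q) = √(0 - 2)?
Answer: -24*I*√2 ≈ -33.941*I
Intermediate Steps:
t(g, q) = I*√2 (t(g, q) = √(-2) = I*√2)
t(-6, 2)*(-46 + 22) = (I*√2)*(-46 + 22) = (I*√2)*(-24) = -24*I*√2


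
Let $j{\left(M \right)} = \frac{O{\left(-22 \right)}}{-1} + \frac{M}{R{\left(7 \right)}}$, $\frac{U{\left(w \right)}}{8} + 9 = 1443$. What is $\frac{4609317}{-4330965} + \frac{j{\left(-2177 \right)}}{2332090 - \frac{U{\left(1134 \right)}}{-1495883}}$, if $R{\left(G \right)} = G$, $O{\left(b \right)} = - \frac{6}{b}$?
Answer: $- \frac{29483253712139421339}{27699315922433666555} \approx -1.0644$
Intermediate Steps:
$U{\left(w \right)} = 11472$ ($U{\left(w \right)} = -72 + 8 \cdot 1443 = -72 + 11544 = 11472$)
$j{\left(M \right)} = - \frac{3}{11} + \frac{M}{7}$ ($j{\left(M \right)} = \frac{\left(-6\right) \frac{1}{-22}}{-1} + \frac{M}{7} = \left(-6\right) \left(- \frac{1}{22}\right) \left(-1\right) + M \frac{1}{7} = \frac{3}{11} \left(-1\right) + \frac{M}{7} = - \frac{3}{11} + \frac{M}{7}$)
$\frac{4609317}{-4330965} + \frac{j{\left(-2177 \right)}}{2332090 - \frac{U{\left(1134 \right)}}{-1495883}} = \frac{4609317}{-4330965} + \frac{- \frac{3}{11} + \frac{1}{7} \left(-2177\right)}{2332090 - \frac{11472}{-1495883}} = 4609317 \left(- \frac{1}{4330965}\right) + \frac{- \frac{3}{11} - 311}{2332090 - 11472 \left(- \frac{1}{1495883}\right)} = - \frac{1536439}{1443655} - \frac{3424}{11 \left(2332090 - - \frac{11472}{1495883}\right)} = - \frac{1536439}{1443655} - \frac{3424}{11 \left(2332090 + \frac{11472}{1495883}\right)} = - \frac{1536439}{1443655} - \frac{3424}{11 \cdot \frac{3488533796942}{1495883}} = - \frac{1536439}{1443655} - \frac{2560951696}{19186935883181} = - \frac{29483253712139421339}{27699315922433666555}$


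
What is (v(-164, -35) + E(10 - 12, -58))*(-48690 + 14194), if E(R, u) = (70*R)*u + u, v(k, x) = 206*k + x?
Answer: 888513472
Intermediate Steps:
v(k, x) = x + 206*k
E(R, u) = u + 70*R*u (E(R, u) = 70*R*u + u = u + 70*R*u)
(v(-164, -35) + E(10 - 12, -58))*(-48690 + 14194) = ((-35 + 206*(-164)) - 58*(1 + 70*(10 - 12)))*(-48690 + 14194) = ((-35 - 33784) - 58*(1 + 70*(-2)))*(-34496) = (-33819 - 58*(1 - 140))*(-34496) = (-33819 - 58*(-139))*(-34496) = (-33819 + 8062)*(-34496) = -25757*(-34496) = 888513472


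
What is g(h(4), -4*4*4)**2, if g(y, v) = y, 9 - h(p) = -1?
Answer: 100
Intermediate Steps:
h(p) = 10 (h(p) = 9 - 1*(-1) = 9 + 1 = 10)
g(h(4), -4*4*4)**2 = 10**2 = 100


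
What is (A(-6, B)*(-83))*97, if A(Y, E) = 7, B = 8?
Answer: -56357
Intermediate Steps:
(A(-6, B)*(-83))*97 = (7*(-83))*97 = -581*97 = -56357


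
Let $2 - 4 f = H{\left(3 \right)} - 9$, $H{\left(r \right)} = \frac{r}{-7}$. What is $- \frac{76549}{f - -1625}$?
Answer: $- \frac{535843}{11395} \approx -47.024$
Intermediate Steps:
$H{\left(r \right)} = - \frac{r}{7}$ ($H{\left(r \right)} = r \left(- \frac{1}{7}\right) = - \frac{r}{7}$)
$f = \frac{20}{7}$ ($f = \frac{1}{2} - \frac{\left(- \frac{1}{7}\right) 3 - 9}{4} = \frac{1}{2} - \frac{- \frac{3}{7} - 9}{4} = \frac{1}{2} - - \frac{33}{14} = \frac{1}{2} + \frac{33}{14} = \frac{20}{7} \approx 2.8571$)
$- \frac{76549}{f - -1625} = - \frac{76549}{\frac{20}{7} - -1625} = - \frac{76549}{\frac{20}{7} + 1625} = - \frac{76549}{\frac{11395}{7}} = \left(-76549\right) \frac{7}{11395} = - \frac{535843}{11395}$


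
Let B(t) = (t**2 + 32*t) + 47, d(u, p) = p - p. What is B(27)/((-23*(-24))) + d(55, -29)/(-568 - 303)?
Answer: 205/69 ≈ 2.9710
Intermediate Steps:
d(u, p) = 0
B(t) = 47 + t**2 + 32*t
B(27)/((-23*(-24))) + d(55, -29)/(-568 - 303) = (47 + 27**2 + 32*27)/((-23*(-24))) + 0/(-568 - 303) = (47 + 729 + 864)/552 + 0/(-871) = 1640*(1/552) + 0*(-1/871) = 205/69 + 0 = 205/69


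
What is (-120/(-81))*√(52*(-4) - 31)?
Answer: 40*I*√239/27 ≈ 22.903*I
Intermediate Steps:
(-120/(-81))*√(52*(-4) - 31) = (-120*(-1/81))*√(-208 - 31) = 40*√(-239)/27 = 40*(I*√239)/27 = 40*I*√239/27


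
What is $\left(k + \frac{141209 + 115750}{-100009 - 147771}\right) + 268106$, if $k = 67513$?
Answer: $\frac{83159418861}{247780} \approx 3.3562 \cdot 10^{5}$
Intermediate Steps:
$\left(k + \frac{141209 + 115750}{-100009 - 147771}\right) + 268106 = \left(67513 + \frac{141209 + 115750}{-100009 - 147771}\right) + 268106 = \left(67513 + \frac{256959}{-247780}\right) + 268106 = \left(67513 + 256959 \left(- \frac{1}{247780}\right)\right) + 268106 = \left(67513 - \frac{256959}{247780}\right) + 268106 = \frac{16728114181}{247780} + 268106 = \frac{83159418861}{247780}$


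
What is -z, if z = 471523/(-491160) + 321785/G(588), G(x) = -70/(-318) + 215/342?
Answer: -572953870882849/1511299320 ≈ -3.7911e+5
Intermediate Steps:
G(x) = 15385/18126 (G(x) = -70*(-1/318) + 215*(1/342) = 35/159 + 215/342 = 15385/18126)
z = 572953870882849/1511299320 (z = 471523/(-491160) + 321785/(15385/18126) = 471523*(-1/491160) + 321785*(18126/15385) = -471523/491160 + 1166534982/3077 = 572953870882849/1511299320 ≈ 3.7911e+5)
-z = -1*572953870882849/1511299320 = -572953870882849/1511299320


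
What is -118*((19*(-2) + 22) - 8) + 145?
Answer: 2977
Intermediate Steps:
-118*((19*(-2) + 22) - 8) + 145 = -118*((-38 + 22) - 8) + 145 = -118*(-16 - 8) + 145 = -118*(-24) + 145 = 2832 + 145 = 2977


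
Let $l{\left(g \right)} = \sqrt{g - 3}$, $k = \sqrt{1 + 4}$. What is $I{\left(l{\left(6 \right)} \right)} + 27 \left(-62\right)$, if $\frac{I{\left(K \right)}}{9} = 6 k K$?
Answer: $-1674 + 54 \sqrt{15} \approx -1464.9$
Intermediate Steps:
$k = \sqrt{5} \approx 2.2361$
$l{\left(g \right)} = \sqrt{-3 + g}$
$I{\left(K \right)} = 54 K \sqrt{5}$ ($I{\left(K \right)} = 9 \cdot 6 \sqrt{5} K = 9 \cdot 6 K \sqrt{5} = 54 K \sqrt{5}$)
$I{\left(l{\left(6 \right)} \right)} + 27 \left(-62\right) = 54 \sqrt{-3 + 6} \sqrt{5} + 27 \left(-62\right) = 54 \sqrt{3} \sqrt{5} - 1674 = 54 \sqrt{15} - 1674 = -1674 + 54 \sqrt{15}$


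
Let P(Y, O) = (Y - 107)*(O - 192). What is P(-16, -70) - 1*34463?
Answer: -2237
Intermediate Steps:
P(Y, O) = (-192 + O)*(-107 + Y) (P(Y, O) = (-107 + Y)*(-192 + O) = (-192 + O)*(-107 + Y))
P(-16, -70) - 1*34463 = (20544 - 192*(-16) - 107*(-70) - 70*(-16)) - 1*34463 = (20544 + 3072 + 7490 + 1120) - 34463 = 32226 - 34463 = -2237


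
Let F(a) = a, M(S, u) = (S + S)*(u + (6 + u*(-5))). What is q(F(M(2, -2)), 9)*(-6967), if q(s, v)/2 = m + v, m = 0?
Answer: -125406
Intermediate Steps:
M(S, u) = 2*S*(6 - 4*u) (M(S, u) = (2*S)*(u + (6 - 5*u)) = (2*S)*(6 - 4*u) = 2*S*(6 - 4*u))
q(s, v) = 2*v (q(s, v) = 2*(0 + v) = 2*v)
q(F(M(2, -2)), 9)*(-6967) = (2*9)*(-6967) = 18*(-6967) = -125406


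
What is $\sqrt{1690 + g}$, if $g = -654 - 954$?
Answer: $\sqrt{82} \approx 9.0554$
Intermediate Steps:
$g = -1608$
$\sqrt{1690 + g} = \sqrt{1690 - 1608} = \sqrt{82}$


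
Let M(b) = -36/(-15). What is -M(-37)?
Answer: -12/5 ≈ -2.4000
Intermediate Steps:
M(b) = 12/5 (M(b) = -36*(-1/15) = 12/5)
-M(-37) = -1*12/5 = -12/5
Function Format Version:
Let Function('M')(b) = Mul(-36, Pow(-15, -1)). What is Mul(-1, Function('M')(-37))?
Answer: Rational(-12, 5) ≈ -2.4000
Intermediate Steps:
Function('M')(b) = Rational(12, 5) (Function('M')(b) = Mul(-36, Rational(-1, 15)) = Rational(12, 5))
Mul(-1, Function('M')(-37)) = Mul(-1, Rational(12, 5)) = Rational(-12, 5)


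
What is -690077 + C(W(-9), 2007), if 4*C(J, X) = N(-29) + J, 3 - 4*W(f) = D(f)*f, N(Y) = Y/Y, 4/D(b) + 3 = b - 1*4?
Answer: -44164909/64 ≈ -6.9008e+5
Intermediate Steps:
D(b) = 4/(-7 + b) (D(b) = 4/(-3 + (b - 1*4)) = 4/(-3 + (b - 4)) = 4/(-3 + (-4 + b)) = 4/(-7 + b))
N(Y) = 1
W(f) = ¾ - f/(-7 + f) (W(f) = ¾ - 4/(-7 + f)*f/4 = ¾ - f/(-7 + f))
C(J, X) = ¼ + J/4 (C(J, X) = (1 + J)/4 = ¼ + J/4)
-690077 + C(W(-9), 2007) = -690077 + (¼ + ((-21 - 1*(-9))/(4*(-7 - 9)))/4) = -690077 + (¼ + ((¼)*(-21 + 9)/(-16))/4) = -690077 + (¼ + ((¼)*(-1/16)*(-12))/4) = -690077 + (¼ + (¼)*(3/16)) = -690077 + (¼ + 3/64) = -690077 + 19/64 = -44164909/64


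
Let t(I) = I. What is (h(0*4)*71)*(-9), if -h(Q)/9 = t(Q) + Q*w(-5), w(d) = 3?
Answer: 0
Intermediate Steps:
h(Q) = -36*Q (h(Q) = -9*(Q + Q*3) = -9*(Q + 3*Q) = -36*Q)
(h(0*4)*71)*(-9) = (-0*4*71)*(-9) = (-36*0*71)*(-9) = (0*71)*(-9) = 0*(-9) = 0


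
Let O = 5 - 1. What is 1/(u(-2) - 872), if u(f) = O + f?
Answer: -1/870 ≈ -0.0011494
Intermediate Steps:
O = 4
u(f) = 4 + f
1/(u(-2) - 872) = 1/((4 - 2) - 872) = 1/(2 - 872) = 1/(-870) = -1/870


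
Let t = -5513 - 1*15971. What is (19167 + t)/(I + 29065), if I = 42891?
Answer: -2317/71956 ≈ -0.032200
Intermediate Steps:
t = -21484 (t = -5513 - 15971 = -21484)
(19167 + t)/(I + 29065) = (19167 - 21484)/(42891 + 29065) = -2317/71956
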